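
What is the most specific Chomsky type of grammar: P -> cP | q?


Right-linear: every RHS is a terminal or a terminal followed by one nonterminal
Classification: Type 3 (Regular)


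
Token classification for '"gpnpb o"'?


Pattern: double-quoted sequence
Type: STRING_LITERAL


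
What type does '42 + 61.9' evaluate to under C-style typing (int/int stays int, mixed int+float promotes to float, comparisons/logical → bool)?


Operand types: int + float
Rule: mixed int/float promotes to float; int/int stays int
Result type: float


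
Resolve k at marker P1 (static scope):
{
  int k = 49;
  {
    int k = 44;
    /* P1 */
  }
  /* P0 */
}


k declared in the same block as P1
k = 44


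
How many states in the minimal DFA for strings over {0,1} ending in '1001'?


Track the longest suffix of input matching a prefix of '1001': 5 classes (prefixes of length 0..4)
Minimal DFA: 5 states


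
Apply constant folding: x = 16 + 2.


16 + 2 = 18 at compile time
Optimized: x = 18


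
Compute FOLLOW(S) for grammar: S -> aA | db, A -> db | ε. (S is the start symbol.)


$ ∈ FOLLOW(S). For each A -> αBβ: add FIRST(β)\{ε} to FOLLOW(B); if β nullable, add FOLLOW(A).
FOLLOW(S) = {$}


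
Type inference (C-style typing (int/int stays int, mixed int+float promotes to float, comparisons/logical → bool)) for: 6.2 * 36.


Operand types: float * int
Rule: mixed int/float promotes to float; int/int stays int
Result type: float


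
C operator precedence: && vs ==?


'==' is equality (level 6); '&&' is logical AND (level 2)
Higher level binds tighter
'==' has higher precedence than '&&'


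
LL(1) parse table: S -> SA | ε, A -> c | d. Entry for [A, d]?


For [A, d]: 'd' ∈ FIRST(d)
Entry: A -> d


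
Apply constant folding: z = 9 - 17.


9 - 17 = -8 at compile time
Optimized: z = -8


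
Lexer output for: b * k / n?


Scan left to right, longest-match per lexeme
Tokens: ID(b), OP(*), ID(k), OP(/), ID(n)


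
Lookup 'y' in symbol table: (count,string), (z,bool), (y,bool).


Lookup 'y' → type bool


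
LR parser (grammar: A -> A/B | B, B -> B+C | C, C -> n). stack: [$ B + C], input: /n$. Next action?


handle 'B+C' on top
Action: reduce (B -> B+C)


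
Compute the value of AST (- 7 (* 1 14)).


Evaluate inner: (* 1 14) = 14
Evaluate root: (- 7 14) = -7
Result: -7


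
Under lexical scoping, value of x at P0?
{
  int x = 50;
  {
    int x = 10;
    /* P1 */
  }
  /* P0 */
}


x declared in the same block as P0
x = 50


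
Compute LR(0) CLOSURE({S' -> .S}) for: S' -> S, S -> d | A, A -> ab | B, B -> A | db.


Start: S' -> .S
For each item with dot before a nonterminal B, add B -> .γ for every B-production
Closure: [S' -> .S, S -> .d, S -> .A, A -> .ab, A -> .B, B -> .A, B -> .db]


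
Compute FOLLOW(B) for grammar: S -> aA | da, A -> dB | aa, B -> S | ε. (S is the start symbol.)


$ ∈ FOLLOW(S). For each A -> αBβ: add FIRST(β)\{ε} to FOLLOW(B); if β nullable, add FOLLOW(A).
FOLLOW(B) = {$}


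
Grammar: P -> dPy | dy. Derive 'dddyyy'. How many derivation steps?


Derivation: P => dPy => ddPyy => dddyyy
Steps: 3


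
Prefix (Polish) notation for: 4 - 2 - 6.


left-to-right (same/higher precedence on left): tree is (- (- 4 2) 6)
Prefix: - - 4 2 6


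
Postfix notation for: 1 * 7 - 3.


Left to right (same or higher precedence on left)
Postfix: 1 7 * 3 -


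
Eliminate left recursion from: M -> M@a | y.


Left-recursive alternatives: M@a; non-recursive: y
Introduce M': M -> yM', M' -> @aM' | ε


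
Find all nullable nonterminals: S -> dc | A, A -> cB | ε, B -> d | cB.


A nonterminal is nullable iff some alternative derives ε (directly, or every symbol in it is nullable)
Nullable: {A, S}


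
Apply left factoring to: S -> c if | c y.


Common prefix: 'c'
Factored: S -> c S', S' -> if | y


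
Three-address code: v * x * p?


Break into single-operator statements:
t1 = v * x
t2 = t1 * p


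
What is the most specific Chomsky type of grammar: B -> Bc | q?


Left-linear: every RHS is a terminal or one nonterminal followed by a terminal
Classification: Type 3 (Regular)


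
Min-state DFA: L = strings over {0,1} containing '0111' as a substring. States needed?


KMP-style automaton: 4 progress states + 1 absorbing accept = 5
Minimal DFA: 5 states


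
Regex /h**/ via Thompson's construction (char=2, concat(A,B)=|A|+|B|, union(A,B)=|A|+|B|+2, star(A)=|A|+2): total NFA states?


Syntax tree has 1 char leaf(s), 0 union(s), 2 star(s)
chars contribute 1×2 = 2; each union adds +2; each star adds +2
Total: 2 + 0 + 4 = 6 states


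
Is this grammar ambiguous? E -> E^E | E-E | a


'a^a-a' has two parse trees (no precedence encoded between ^ and -)
Ambiguous


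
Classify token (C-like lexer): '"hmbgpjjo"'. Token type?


Pattern: double-quoted sequence
Type: STRING_LITERAL


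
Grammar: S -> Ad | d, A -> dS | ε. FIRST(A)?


Per alternative of A: FIRST(dS) = {d}; FIRST(ε) = {ε}
FIRST(A) = {d, ε}


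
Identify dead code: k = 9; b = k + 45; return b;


k is read by b's definition; b is returned
No dead code


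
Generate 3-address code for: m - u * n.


Break into single-operator statements:
t1 = u * n
t2 = m - t1


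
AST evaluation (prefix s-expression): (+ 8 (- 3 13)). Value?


Evaluate inner: (- 3 13) = -10
Evaluate root: (+ 8 -10) = -2
Result: -2


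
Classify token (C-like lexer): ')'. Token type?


Pattern: delimiter/punctuation
Type: PUNCTUATION


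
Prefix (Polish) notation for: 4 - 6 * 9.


'*' binds tighter: tree is (- 4 (* 6 9))
Prefix: - 4 * 6 9


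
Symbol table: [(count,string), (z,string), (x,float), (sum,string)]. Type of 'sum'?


Lookup 'sum' → type string


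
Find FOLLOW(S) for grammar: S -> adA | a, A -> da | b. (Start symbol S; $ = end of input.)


$ ∈ FOLLOW(S). For each A -> αBβ: add FIRST(β)\{ε} to FOLLOW(B); if β nullable, add FOLLOW(A).
FOLLOW(S) = {$}


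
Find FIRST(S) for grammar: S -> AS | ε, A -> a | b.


Per alternative of S: FIRST(AS) = {a, b}; FIRST(ε) = {ε}
FIRST(S) = {a, b, ε}


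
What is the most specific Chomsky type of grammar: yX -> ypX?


LHS has context (more than one symbol) and |LHS| ≤ |RHS|
Classification: Type 1 (Context-Sensitive)


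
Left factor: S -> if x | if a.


Common prefix: 'if'
Factored: S -> if S', S' -> x | a


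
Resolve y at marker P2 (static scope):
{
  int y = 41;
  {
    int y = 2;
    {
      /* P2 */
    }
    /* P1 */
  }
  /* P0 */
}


P2's block does not declare y; resolves to the enclosing declaration at depth 1
y = 2


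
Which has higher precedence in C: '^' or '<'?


'<' is relational (level 7); '^' is bitwise XOR (level 4)
Higher level binds tighter
'<' has higher precedence than '^'


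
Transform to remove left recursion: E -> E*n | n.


Left-recursive alternatives: E*n; non-recursive: n
Introduce E': E -> nE', E' -> *nE' | ε


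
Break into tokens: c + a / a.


Scan left to right, longest-match per lexeme
Tokens: ID(c), OP(+), ID(a), OP(/), ID(a)


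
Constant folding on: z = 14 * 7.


14 * 7 = 98 at compile time
Optimized: z = 98


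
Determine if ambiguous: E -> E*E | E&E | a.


'a*a&a' has two parse trees (no precedence encoded between * and &)
Ambiguous


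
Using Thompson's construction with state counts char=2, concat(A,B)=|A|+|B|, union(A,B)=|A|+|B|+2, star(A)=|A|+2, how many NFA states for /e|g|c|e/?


Syntax tree has 4 char leaf(s), 3 union(s), 0 star(s)
chars contribute 4×2 = 8; each union adds +2; each star adds +2
Total: 8 + 6 + 0 = 14 states


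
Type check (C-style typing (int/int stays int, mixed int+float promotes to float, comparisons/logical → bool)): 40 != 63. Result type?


Operand types: int != int
Rule: comparison yields bool
Result type: bool


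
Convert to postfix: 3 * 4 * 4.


Left to right (same or higher precedence on left)
Postfix: 3 4 * 4 *


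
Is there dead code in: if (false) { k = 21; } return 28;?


condition is constant false, so the whole block is unreachable
Dead: 'if (false) { k = 21; }'


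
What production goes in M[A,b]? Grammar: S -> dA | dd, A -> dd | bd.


For [A, b]: 'b' ∈ FIRST(bd)
Entry: A -> bd


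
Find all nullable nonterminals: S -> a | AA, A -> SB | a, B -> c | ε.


A nonterminal is nullable iff some alternative derives ε (directly, or every symbol in it is nullable)
Nullable: {B}


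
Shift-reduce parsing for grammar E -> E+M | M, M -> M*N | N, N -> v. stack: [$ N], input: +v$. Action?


'N' (not preceded by M*) is the handle for M -> N
Action: reduce (M -> N)


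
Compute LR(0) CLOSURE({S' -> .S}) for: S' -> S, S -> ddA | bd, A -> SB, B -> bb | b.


Start: S' -> .S
For each item with dot before a nonterminal B, add B -> .γ for every B-production
Closure: [S' -> .S, S -> .ddA, S -> .bd]


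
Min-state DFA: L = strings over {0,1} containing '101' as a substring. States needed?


KMP-style automaton: 3 progress states + 1 absorbing accept = 4
Minimal DFA: 4 states


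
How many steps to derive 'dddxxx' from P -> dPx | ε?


Derivation: P => dPx => ddPxx => dddPxxx => dddxxx
Steps: 4


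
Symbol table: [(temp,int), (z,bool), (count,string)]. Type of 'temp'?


Lookup 'temp' → type int


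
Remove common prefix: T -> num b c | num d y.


Common prefix: 'num'
Factored: T -> num T', T' -> b c | d y


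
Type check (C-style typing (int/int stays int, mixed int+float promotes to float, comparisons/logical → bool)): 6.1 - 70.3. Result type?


Operand types: float - float
Rule: mixed int/float promotes to float; int/int stays int
Result type: float


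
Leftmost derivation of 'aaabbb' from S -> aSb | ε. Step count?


Derivation: S => aSb => aaSbb => aaaSbbb => aaabbb
Steps: 4


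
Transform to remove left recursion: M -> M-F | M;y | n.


Left-recursive alternatives: M-F, M;y; non-recursive: n
Introduce M': M -> nM', M' -> -FM' | ;yM' | ε


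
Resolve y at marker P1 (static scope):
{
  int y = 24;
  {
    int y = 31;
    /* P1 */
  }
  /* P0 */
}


y declared in the same block as P1
y = 31


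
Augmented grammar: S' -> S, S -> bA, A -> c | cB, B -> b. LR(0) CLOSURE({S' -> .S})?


Start: S' -> .S
For each item with dot before a nonterminal B, add B -> .γ for every B-production
Closure: [S' -> .S, S -> .bA]


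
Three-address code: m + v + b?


Break into single-operator statements:
t1 = m + v
t2 = t1 + b


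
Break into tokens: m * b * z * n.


Scan left to right, longest-match per lexeme
Tokens: ID(m), OP(*), ID(b), OP(*), ID(z), OP(*), ID(n)


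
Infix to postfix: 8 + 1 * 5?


* has higher precedence, evaluate 1*5 first
Postfix: 8 1 5 * +


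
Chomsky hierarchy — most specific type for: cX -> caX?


LHS has context (more than one symbol) and |LHS| ≤ |RHS|
Classification: Type 1 (Context-Sensitive)


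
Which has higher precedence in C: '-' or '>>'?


'-' is additive (level 9); '>>' is shift (level 8)
Higher level binds tighter
'-' has higher precedence than '>>'


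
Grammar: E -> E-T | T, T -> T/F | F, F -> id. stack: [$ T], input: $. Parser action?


lookahead ∉ {/} so T won't extend; reduce E -> T
Action: reduce (E -> T)


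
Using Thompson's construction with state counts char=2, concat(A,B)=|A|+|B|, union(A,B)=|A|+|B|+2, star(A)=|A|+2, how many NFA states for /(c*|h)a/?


Syntax tree has 3 char leaf(s), 1 union(s), 1 star(s)
chars contribute 3×2 = 6; each union adds +2; each star adds +2
Total: 6 + 2 + 2 = 10 states


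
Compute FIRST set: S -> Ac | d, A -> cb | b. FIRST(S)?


Per alternative of S: FIRST(Ac) = {b, c}; FIRST(d) = {d}
FIRST(S) = {b, c, d}


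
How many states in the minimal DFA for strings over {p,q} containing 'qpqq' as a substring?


KMP-style automaton: 4 progress states + 1 absorbing accept = 5
Minimal DFA: 5 states


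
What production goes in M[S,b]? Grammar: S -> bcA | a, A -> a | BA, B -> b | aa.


For [S, b]: 'b' ∈ FIRST(bcA)
Entry: S -> bcA


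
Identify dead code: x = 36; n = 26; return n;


x is assigned but never read
Dead: 'x = 36'


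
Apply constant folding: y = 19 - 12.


19 - 12 = 7 at compile time
Optimized: y = 7


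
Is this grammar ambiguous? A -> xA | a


right-linear, alternatives start with distinct terminals 'x' vs 'a': unique leftmost derivation
Unambiguous


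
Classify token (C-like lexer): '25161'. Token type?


Pattern: digits only
Type: INTEGER_LITERAL


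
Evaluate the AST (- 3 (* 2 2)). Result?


Evaluate inner: (* 2 2) = 4
Evaluate root: (- 3 4) = -1
Result: -1


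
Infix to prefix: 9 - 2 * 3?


'*' binds tighter: tree is (- 9 (* 2 3))
Prefix: - 9 * 2 3


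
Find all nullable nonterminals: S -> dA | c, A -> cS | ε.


A nonterminal is nullable iff some alternative derives ε (directly, or every symbol in it is nullable)
Nullable: {A}


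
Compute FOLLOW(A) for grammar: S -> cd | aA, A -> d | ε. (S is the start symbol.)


$ ∈ FOLLOW(S). For each A -> αBβ: add FIRST(β)\{ε} to FOLLOW(B); if β nullable, add FOLLOW(A).
FOLLOW(A) = {$}


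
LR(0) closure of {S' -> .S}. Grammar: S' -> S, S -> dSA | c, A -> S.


Start: S' -> .S
For each item with dot before a nonterminal B, add B -> .γ for every B-production
Closure: [S' -> .S, S -> .dSA, S -> .c]


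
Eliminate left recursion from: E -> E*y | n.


Left-recursive alternatives: E*y; non-recursive: n
Introduce E': E -> nE', E' -> *yE' | ε


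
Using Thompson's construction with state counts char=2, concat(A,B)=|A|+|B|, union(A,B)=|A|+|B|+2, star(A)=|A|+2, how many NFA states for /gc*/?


Syntax tree has 2 char leaf(s), 0 union(s), 1 star(s)
chars contribute 2×2 = 4; each union adds +2; each star adds +2
Total: 4 + 0 + 2 = 6 states


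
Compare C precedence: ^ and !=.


'!=' is equality (level 6); '^' is bitwise XOR (level 4)
Higher level binds tighter
'!=' has higher precedence than '^'


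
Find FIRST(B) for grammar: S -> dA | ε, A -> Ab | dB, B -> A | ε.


Per alternative of B: FIRST(A) = {d}; FIRST(ε) = {ε}
FIRST(B) = {d, ε}


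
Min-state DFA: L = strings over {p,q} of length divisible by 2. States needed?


Track length mod 2: states 0..1, accept at 0
Minimal DFA: 2 states


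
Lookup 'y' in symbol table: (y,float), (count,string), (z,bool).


Lookup 'y' → type float


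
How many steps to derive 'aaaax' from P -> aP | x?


Derivation: P => aP => aaP => aaaP => aaaaP => aaaax
Steps: 5


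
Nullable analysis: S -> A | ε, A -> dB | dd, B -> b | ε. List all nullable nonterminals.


A nonterminal is nullable iff some alternative derives ε (directly, or every symbol in it is nullable)
Nullable: {B, S}


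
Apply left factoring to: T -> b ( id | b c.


Common prefix: 'b'
Factored: T -> b T', T' -> ( id | c


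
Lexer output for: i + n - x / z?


Scan left to right, longest-match per lexeme
Tokens: ID(i), OP(+), ID(n), OP(-), ID(x), OP(/), ID(z)


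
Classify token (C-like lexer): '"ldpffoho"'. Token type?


Pattern: double-quoted sequence
Type: STRING_LITERAL


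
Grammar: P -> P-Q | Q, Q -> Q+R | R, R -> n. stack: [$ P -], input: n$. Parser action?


no handle ('P-' is not any RHS); shift 'n'
Action: shift


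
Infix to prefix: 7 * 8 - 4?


left-to-right (same/higher precedence on left): tree is (- (* 7 8) 4)
Prefix: - * 7 8 4


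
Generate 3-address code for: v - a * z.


Break into single-operator statements:
t1 = a * z
t2 = v - t1


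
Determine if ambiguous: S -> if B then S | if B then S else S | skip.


dangling else: 'if B then if B then skip else skip' parses two ways
Ambiguous


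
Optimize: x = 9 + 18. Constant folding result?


9 + 18 = 27 at compile time
Optimized: x = 27


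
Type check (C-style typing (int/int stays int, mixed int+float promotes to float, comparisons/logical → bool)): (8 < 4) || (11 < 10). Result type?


Operand types: bool || bool
Rule: logical operators take bool operands and yield bool
Result type: bool


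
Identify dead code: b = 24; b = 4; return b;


first assignment to b is overwritten before any read
Dead: 'b = 24'


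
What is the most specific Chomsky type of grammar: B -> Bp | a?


Left-linear: every RHS is a terminal or one nonterminal followed by a terminal
Classification: Type 3 (Regular)


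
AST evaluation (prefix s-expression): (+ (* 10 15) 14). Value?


Evaluate inner: (* 10 15) = 150
Evaluate root: (+ 150 14) = 164
Result: 164


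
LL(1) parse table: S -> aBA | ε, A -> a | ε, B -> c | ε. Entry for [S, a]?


For [S, a]: 'a' ∈ FIRST(aBA)
Entry: S -> aBA


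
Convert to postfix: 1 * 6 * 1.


Left to right (same or higher precedence on left)
Postfix: 1 6 * 1 *


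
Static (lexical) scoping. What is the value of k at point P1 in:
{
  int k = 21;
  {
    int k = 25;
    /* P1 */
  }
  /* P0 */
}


k declared in the same block as P1
k = 25


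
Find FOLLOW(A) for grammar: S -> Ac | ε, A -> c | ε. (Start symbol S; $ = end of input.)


$ ∈ FOLLOW(S). For each A -> αBβ: add FIRST(β)\{ε} to FOLLOW(B); if β nullable, add FOLLOW(A).
FOLLOW(A) = {c}


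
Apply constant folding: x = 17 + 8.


17 + 8 = 25 at compile time
Optimized: x = 25


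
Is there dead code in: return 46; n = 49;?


statement follows a return and is unreachable
Dead: 'n = 49'


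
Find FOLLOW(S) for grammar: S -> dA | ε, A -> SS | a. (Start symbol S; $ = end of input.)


$ ∈ FOLLOW(S). For each A -> αBβ: add FIRST(β)\{ε} to FOLLOW(B); if β nullable, add FOLLOW(A).
FOLLOW(S) = {$, d}


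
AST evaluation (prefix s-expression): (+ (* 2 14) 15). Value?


Evaluate inner: (* 2 14) = 28
Evaluate root: (+ 28 15) = 43
Result: 43


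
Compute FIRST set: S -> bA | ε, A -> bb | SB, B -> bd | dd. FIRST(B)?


Per alternative of B: FIRST(bd) = {b}; FIRST(dd) = {d}
FIRST(B) = {b, d}


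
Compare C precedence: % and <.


'%' is multiplicative (level 10); '<' is relational (level 7)
Higher level binds tighter
'%' has higher precedence than '<'


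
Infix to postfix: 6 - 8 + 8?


Left to right (same or higher precedence on left)
Postfix: 6 8 - 8 +


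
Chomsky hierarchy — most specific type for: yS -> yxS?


LHS has context (more than one symbol) and |LHS| ≤ |RHS|
Classification: Type 1 (Context-Sensitive)


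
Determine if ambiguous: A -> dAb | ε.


balanced d^n…b^n: each string has a unique parse
Unambiguous


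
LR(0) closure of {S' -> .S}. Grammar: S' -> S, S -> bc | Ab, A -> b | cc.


Start: S' -> .S
For each item with dot before a nonterminal B, add B -> .γ for every B-production
Closure: [S' -> .S, S -> .bc, S -> .Ab, A -> .b, A -> .cc]


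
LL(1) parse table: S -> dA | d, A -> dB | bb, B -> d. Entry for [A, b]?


For [A, b]: 'b' ∈ FIRST(bb)
Entry: A -> bb


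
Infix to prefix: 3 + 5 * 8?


'*' binds tighter: tree is (+ 3 (* 5 8))
Prefix: + 3 * 5 8


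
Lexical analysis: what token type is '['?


Pattern: delimiter/punctuation
Type: PUNCTUATION


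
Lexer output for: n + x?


Scan left to right, longest-match per lexeme
Tokens: ID(n), OP(+), ID(x)


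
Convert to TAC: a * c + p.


Break into single-operator statements:
t1 = a * c
t2 = t1 + p


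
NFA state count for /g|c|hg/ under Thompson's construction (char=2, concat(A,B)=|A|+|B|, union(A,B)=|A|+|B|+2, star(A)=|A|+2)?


Syntax tree has 4 char leaf(s), 2 union(s), 0 star(s)
chars contribute 4×2 = 8; each union adds +2; each star adds +2
Total: 8 + 4 + 0 = 12 states


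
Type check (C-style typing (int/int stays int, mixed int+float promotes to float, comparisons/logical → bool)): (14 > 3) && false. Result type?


Operand types: bool && bool
Rule: logical operators take bool operands and yield bool
Result type: bool


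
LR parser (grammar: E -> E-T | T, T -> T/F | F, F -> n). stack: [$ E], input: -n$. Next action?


shift '-' to continue E -> E-T
Action: shift


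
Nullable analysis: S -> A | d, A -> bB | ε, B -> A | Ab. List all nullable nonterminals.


A nonterminal is nullable iff some alternative derives ε (directly, or every symbol in it is nullable)
Nullable: {A, B, S}


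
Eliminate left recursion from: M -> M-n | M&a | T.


Left-recursive alternatives: M-n, M&a; non-recursive: T
Introduce M': M -> TM', M' -> -nM' | &aM' | ε


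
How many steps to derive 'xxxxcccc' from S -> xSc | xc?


Derivation: S => xSc => xxScc => xxxSccc => xxxxcccc
Steps: 4


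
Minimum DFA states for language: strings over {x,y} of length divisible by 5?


Track length mod 5: states 0..4, accept at 0
Minimal DFA: 5 states


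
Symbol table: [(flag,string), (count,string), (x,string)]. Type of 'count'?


Lookup 'count' → type string


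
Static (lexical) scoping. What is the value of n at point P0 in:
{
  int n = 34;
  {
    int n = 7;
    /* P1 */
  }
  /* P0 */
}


n declared in the same block as P0
n = 34


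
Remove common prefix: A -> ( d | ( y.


Common prefix: '('
Factored: A -> ( A', A' -> d | y


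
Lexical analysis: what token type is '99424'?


Pattern: digits only
Type: INTEGER_LITERAL


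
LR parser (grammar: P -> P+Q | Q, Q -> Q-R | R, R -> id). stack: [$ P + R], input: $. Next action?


'R' (not preceded by Q-) is the handle for Q -> R
Action: reduce (Q -> R)


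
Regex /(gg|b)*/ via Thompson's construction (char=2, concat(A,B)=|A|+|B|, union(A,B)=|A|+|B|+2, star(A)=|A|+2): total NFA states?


Syntax tree has 3 char leaf(s), 1 union(s), 1 star(s)
chars contribute 3×2 = 6; each union adds +2; each star adds +2
Total: 6 + 2 + 2 = 10 states


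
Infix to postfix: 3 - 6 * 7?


* has higher precedence, evaluate 6*7 first
Postfix: 3 6 7 * -


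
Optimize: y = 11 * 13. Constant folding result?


11 * 13 = 143 at compile time
Optimized: y = 143


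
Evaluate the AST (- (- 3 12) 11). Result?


Evaluate inner: (- 3 12) = -9
Evaluate root: (- -9 11) = -20
Result: -20


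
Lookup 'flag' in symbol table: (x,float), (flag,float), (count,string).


Lookup 'flag' → type float


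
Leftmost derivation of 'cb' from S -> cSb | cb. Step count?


Derivation: S => cb
Steps: 1


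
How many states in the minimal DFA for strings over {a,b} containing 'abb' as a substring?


KMP-style automaton: 3 progress states + 1 absorbing accept = 4
Minimal DFA: 4 states


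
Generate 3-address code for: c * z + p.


Break into single-operator statements:
t1 = c * z
t2 = t1 + p


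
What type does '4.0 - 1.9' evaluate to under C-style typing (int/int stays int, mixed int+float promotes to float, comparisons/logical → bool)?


Operand types: float - float
Rule: mixed int/float promotes to float; int/int stays int
Result type: float


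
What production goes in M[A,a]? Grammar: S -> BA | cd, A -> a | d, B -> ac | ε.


For [A, a]: 'a' ∈ FIRST(a)
Entry: A -> a


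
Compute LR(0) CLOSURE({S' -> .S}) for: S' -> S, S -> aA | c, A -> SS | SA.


Start: S' -> .S
For each item with dot before a nonterminal B, add B -> .γ for every B-production
Closure: [S' -> .S, S -> .aA, S -> .c]


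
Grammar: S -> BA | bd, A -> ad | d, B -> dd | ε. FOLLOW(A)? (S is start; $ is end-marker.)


$ ∈ FOLLOW(S). For each A -> αBβ: add FIRST(β)\{ε} to FOLLOW(B); if β nullable, add FOLLOW(A).
FOLLOW(A) = {$}


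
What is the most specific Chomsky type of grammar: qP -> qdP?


LHS has context (more than one symbol) and |LHS| ≤ |RHS|
Classification: Type 1 (Context-Sensitive)


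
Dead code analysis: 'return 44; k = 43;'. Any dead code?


statement follows a return and is unreachable
Dead: 'k = 43'


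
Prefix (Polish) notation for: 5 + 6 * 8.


'*' binds tighter: tree is (+ 5 (* 6 8))
Prefix: + 5 * 6 8


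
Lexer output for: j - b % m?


Scan left to right, longest-match per lexeme
Tokens: ID(j), OP(-), ID(b), OP(%), ID(m)


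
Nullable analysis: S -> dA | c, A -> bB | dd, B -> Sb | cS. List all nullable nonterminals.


A nonterminal is nullable iff some alternative derives ε (directly, or every symbol in it is nullable)
Nullable: {}


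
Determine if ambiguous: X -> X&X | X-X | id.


'id&id-id' has two parse trees (no precedence encoded between & and -)
Ambiguous


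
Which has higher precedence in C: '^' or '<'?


'<' is relational (level 7); '^' is bitwise XOR (level 4)
Higher level binds tighter
'<' has higher precedence than '^'


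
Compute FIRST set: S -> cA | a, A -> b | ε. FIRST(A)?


Per alternative of A: FIRST(b) = {b}; FIRST(ε) = {ε}
FIRST(A) = {b, ε}


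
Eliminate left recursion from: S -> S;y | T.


Left-recursive alternatives: S;y; non-recursive: T
Introduce S': S -> TS', S' -> ;yS' | ε


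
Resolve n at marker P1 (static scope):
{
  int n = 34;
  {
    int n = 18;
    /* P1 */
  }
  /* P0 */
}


n declared in the same block as P1
n = 18


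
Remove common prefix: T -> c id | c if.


Common prefix: 'c'
Factored: T -> c T', T' -> id | if


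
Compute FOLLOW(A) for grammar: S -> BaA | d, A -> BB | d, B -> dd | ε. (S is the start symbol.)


$ ∈ FOLLOW(S). For each A -> αBβ: add FIRST(β)\{ε} to FOLLOW(B); if β nullable, add FOLLOW(A).
FOLLOW(A) = {$}


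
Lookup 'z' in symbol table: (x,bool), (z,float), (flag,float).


Lookup 'z' → type float


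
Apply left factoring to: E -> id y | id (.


Common prefix: 'id'
Factored: E -> id E', E' -> y | (


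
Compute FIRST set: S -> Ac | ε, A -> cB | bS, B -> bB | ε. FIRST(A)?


Per alternative of A: FIRST(cB) = {c}; FIRST(bS) = {b}
FIRST(A) = {b, c}


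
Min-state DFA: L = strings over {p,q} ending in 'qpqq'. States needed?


Track the longest suffix of input matching a prefix of 'qpqq': 5 classes (prefixes of length 0..4)
Minimal DFA: 5 states


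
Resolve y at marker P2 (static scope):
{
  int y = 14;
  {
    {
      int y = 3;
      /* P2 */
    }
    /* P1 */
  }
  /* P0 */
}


y declared in the same block as P2
y = 3


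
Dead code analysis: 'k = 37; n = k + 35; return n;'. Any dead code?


k is read by n's definition; n is returned
No dead code


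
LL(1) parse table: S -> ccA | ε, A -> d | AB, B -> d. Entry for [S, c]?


For [S, c]: 'c' ∈ FIRST(ccA)
Entry: S -> ccA


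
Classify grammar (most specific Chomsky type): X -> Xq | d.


Left-linear: every RHS is a terminal or one nonterminal followed by a terminal
Classification: Type 3 (Regular)


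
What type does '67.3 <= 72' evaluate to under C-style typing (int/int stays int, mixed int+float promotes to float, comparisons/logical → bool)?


Operand types: float <= int
Rule: comparison yields bool
Result type: bool


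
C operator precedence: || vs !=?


'!=' is equality (level 6); '||' is logical OR (level 1)
Higher level binds tighter
'!=' has higher precedence than '||'


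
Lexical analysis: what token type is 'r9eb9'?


Pattern: letter/underscore followed by alphanumerics, not a keyword
Type: IDENTIFIER


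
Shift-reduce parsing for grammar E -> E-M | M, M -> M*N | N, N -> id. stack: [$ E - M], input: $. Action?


handle 'E-M' on top; lookahead ∈ FOLLOW(E) = {-, $}
Action: reduce (E -> E-M)


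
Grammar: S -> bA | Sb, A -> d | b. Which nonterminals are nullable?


A nonterminal is nullable iff some alternative derives ε (directly, or every symbol in it is nullable)
Nullable: {}


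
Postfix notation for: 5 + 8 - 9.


Left to right (same or higher precedence on left)
Postfix: 5 8 + 9 -


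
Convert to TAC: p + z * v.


Break into single-operator statements:
t1 = z * v
t2 = p + t1


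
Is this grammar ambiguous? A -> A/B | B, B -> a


precedence layered via separate nonterminal B: deterministic
Unambiguous


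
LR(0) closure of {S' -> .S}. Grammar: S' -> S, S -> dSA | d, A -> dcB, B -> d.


Start: S' -> .S
For each item with dot before a nonterminal B, add B -> .γ for every B-production
Closure: [S' -> .S, S -> .dSA, S -> .d]


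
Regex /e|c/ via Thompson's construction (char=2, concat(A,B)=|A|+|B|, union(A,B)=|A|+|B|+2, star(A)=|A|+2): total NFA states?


Syntax tree has 2 char leaf(s), 1 union(s), 0 star(s)
chars contribute 2×2 = 4; each union adds +2; each star adds +2
Total: 4 + 2 + 0 = 6 states


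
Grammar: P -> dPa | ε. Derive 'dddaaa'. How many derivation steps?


Derivation: P => dPa => ddPaa => dddPaaa => dddaaa
Steps: 4


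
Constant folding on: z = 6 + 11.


6 + 11 = 17 at compile time
Optimized: z = 17


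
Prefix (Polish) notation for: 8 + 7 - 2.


left-to-right (same/higher precedence on left): tree is (- (+ 8 7) 2)
Prefix: - + 8 7 2


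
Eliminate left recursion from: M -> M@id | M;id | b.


Left-recursive alternatives: M@id, M;id; non-recursive: b
Introduce M': M -> bM', M' -> @idM' | ;idM' | ε


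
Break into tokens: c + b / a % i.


Scan left to right, longest-match per lexeme
Tokens: ID(c), OP(+), ID(b), OP(/), ID(a), OP(%), ID(i)


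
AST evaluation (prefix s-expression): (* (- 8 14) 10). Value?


Evaluate inner: (- 8 14) = -6
Evaluate root: (* -6 10) = -60
Result: -60


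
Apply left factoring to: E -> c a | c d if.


Common prefix: 'c'
Factored: E -> c E', E' -> a | d if


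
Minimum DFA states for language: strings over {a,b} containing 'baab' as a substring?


KMP-style automaton: 4 progress states + 1 absorbing accept = 5
Minimal DFA: 5 states


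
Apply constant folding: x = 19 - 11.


19 - 11 = 8 at compile time
Optimized: x = 8


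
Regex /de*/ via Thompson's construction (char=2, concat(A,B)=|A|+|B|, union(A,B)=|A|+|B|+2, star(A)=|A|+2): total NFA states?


Syntax tree has 2 char leaf(s), 0 union(s), 1 star(s)
chars contribute 2×2 = 4; each union adds +2; each star adds +2
Total: 4 + 0 + 2 = 6 states


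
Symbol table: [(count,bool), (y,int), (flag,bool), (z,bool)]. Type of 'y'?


Lookup 'y' → type int


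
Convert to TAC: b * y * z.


Break into single-operator statements:
t1 = b * y
t2 = t1 * z


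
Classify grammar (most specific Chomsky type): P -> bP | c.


Right-linear: every RHS is a terminal or a terminal followed by one nonterminal
Classification: Type 3 (Regular)


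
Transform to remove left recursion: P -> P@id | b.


Left-recursive alternatives: P@id; non-recursive: b
Introduce P': P -> bP', P' -> @idP' | ε


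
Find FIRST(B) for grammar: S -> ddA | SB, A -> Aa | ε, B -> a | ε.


Per alternative of B: FIRST(a) = {a}; FIRST(ε) = {ε}
FIRST(B) = {a, ε}


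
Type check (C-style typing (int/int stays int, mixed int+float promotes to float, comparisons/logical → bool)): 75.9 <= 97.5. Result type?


Operand types: float <= float
Rule: comparison yields bool
Result type: bool


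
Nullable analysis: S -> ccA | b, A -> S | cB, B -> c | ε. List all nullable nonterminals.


A nonterminal is nullable iff some alternative derives ε (directly, or every symbol in it is nullable)
Nullable: {B}


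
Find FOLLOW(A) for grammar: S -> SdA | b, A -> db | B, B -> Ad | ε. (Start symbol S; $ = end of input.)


$ ∈ FOLLOW(S). For each A -> αBβ: add FIRST(β)\{ε} to FOLLOW(B); if β nullable, add FOLLOW(A).
FOLLOW(A) = {$, d}


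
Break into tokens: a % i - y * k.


Scan left to right, longest-match per lexeme
Tokens: ID(a), OP(%), ID(i), OP(-), ID(y), OP(*), ID(k)


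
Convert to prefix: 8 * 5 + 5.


left-to-right (same/higher precedence on left): tree is (+ (* 8 5) 5)
Prefix: + * 8 5 5


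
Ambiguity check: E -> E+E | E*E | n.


'n+n*n' has two parse trees (no precedence encoded between + and *)
Ambiguous


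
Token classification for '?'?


Pattern: operator symbol
Type: OPERATOR


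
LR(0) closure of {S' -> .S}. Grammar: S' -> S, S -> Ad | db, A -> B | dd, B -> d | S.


Start: S' -> .S
For each item with dot before a nonterminal B, add B -> .γ for every B-production
Closure: [S' -> .S, S -> .Ad, S -> .db, A -> .B, A -> .dd, B -> .d, B -> .S]


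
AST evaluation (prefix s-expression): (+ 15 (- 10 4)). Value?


Evaluate inner: (- 10 4) = 6
Evaluate root: (+ 15 6) = 21
Result: 21


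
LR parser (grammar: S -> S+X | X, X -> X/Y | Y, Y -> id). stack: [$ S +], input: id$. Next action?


no handle ('S+' is not any RHS); shift 'id'
Action: shift


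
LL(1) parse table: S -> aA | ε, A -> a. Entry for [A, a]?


For [A, a]: 'a' ∈ FIRST(a)
Entry: A -> a


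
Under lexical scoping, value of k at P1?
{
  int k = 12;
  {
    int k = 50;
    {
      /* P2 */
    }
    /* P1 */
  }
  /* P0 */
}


k declared in the same block as P1
k = 50


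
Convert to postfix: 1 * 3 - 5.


Left to right (same or higher precedence on left)
Postfix: 1 3 * 5 -


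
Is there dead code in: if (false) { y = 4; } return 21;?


condition is constant false, so the whole block is unreachable
Dead: 'if (false) { y = 4; }'


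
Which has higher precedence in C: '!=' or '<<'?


'<<' is shift (level 8); '!=' is equality (level 6)
Higher level binds tighter
'<<' has higher precedence than '!='


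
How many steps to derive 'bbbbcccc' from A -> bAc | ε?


Derivation: A => bAc => bbAcc => bbbAccc => bbbbAcccc => bbbbcccc
Steps: 5


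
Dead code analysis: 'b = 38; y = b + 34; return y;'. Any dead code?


b is read by y's definition; y is returned
No dead code


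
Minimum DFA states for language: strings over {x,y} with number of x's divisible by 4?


Track (count of x) mod 4: states 0..3, accept at 0
Minimal DFA: 4 states


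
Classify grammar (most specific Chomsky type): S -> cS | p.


Right-linear: every RHS is a terminal or a terminal followed by one nonterminal
Classification: Type 3 (Regular)


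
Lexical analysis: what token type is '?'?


Pattern: operator symbol
Type: OPERATOR


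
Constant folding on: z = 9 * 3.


9 * 3 = 27 at compile time
Optimized: z = 27


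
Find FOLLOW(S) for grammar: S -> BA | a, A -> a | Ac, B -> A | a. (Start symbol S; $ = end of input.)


$ ∈ FOLLOW(S). For each A -> αBβ: add FIRST(β)\{ε} to FOLLOW(B); if β nullable, add FOLLOW(A).
FOLLOW(S) = {$}


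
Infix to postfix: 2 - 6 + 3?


Left to right (same or higher precedence on left)
Postfix: 2 6 - 3 +


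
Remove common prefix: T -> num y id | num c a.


Common prefix: 'num'
Factored: T -> num T', T' -> y id | c a


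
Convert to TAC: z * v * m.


Break into single-operator statements:
t1 = z * v
t2 = t1 * m


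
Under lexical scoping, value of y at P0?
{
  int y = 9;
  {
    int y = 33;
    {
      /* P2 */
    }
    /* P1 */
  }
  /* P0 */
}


y declared in the same block as P0
y = 9


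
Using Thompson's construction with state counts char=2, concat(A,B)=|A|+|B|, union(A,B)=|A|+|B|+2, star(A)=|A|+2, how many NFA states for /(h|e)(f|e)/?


Syntax tree has 4 char leaf(s), 2 union(s), 0 star(s)
chars contribute 4×2 = 8; each union adds +2; each star adds +2
Total: 8 + 4 + 0 = 12 states


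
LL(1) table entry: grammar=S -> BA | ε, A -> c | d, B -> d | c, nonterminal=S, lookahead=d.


For [S, d]: 'd' ∈ FIRST(BA)
Entry: S -> BA


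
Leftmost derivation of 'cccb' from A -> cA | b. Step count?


Derivation: A => cA => ccA => cccA => cccb
Steps: 4


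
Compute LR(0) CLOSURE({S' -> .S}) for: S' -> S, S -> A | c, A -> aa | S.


Start: S' -> .S
For each item with dot before a nonterminal B, add B -> .γ for every B-production
Closure: [S' -> .S, S -> .A, S -> .c, A -> .aa, A -> .S]


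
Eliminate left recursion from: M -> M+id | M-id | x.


Left-recursive alternatives: M+id, M-id; non-recursive: x
Introduce M': M -> xM', M' -> +idM' | -idM' | ε


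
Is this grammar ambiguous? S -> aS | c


right-linear, alternatives start with distinct terminals 'a' vs 'c': unique leftmost derivation
Unambiguous


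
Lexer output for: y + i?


Scan left to right, longest-match per lexeme
Tokens: ID(y), OP(+), ID(i)


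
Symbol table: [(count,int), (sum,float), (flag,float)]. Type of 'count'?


Lookup 'count' → type int


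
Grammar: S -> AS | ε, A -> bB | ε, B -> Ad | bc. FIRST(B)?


Per alternative of B: FIRST(Ad) = {b, d}; FIRST(bc) = {b}
FIRST(B) = {b, d}


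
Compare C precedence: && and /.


'/' is multiplicative (level 10); '&&' is logical AND (level 2)
Higher level binds tighter
'/' has higher precedence than '&&'


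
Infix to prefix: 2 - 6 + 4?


left-to-right (same/higher precedence on left): tree is (+ (- 2 6) 4)
Prefix: + - 2 6 4


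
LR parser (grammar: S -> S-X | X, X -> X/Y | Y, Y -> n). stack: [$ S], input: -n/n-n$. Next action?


shift '-' to continue S -> S-X
Action: shift


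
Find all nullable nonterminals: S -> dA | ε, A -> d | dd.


A nonterminal is nullable iff some alternative derives ε (directly, or every symbol in it is nullable)
Nullable: {S}


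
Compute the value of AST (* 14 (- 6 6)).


Evaluate inner: (- 6 6) = 0
Evaluate root: (* 14 0) = 0
Result: 0


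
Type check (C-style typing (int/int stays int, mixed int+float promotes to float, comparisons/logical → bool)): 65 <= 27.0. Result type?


Operand types: int <= float
Rule: comparison yields bool
Result type: bool


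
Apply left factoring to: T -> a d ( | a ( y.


Common prefix: 'a'
Factored: T -> a T', T' -> d ( | ( y


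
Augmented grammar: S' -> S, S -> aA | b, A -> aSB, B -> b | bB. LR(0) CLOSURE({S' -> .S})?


Start: S' -> .S
For each item with dot before a nonterminal B, add B -> .γ for every B-production
Closure: [S' -> .S, S -> .aA, S -> .b]


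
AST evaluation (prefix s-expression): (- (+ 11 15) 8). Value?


Evaluate inner: (+ 11 15) = 26
Evaluate root: (- 26 8) = 18
Result: 18


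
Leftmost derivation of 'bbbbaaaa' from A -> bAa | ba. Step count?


Derivation: A => bAa => bbAaa => bbbAaaa => bbbbaaaa
Steps: 4


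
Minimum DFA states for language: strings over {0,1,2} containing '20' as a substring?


KMP-style automaton: 2 progress states + 1 absorbing accept = 3
Minimal DFA: 3 states


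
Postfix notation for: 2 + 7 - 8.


Left to right (same or higher precedence on left)
Postfix: 2 7 + 8 -


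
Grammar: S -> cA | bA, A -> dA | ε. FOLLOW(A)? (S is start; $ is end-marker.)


$ ∈ FOLLOW(S). For each A -> αBβ: add FIRST(β)\{ε} to FOLLOW(B); if β nullable, add FOLLOW(A).
FOLLOW(A) = {$}


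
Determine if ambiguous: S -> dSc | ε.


balanced d^n…c^n: each string has a unique parse
Unambiguous


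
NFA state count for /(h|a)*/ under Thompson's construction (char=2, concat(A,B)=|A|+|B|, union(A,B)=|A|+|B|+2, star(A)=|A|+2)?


Syntax tree has 2 char leaf(s), 1 union(s), 1 star(s)
chars contribute 2×2 = 4; each union adds +2; each star adds +2
Total: 4 + 2 + 2 = 8 states


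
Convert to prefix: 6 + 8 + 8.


left-to-right (same/higher precedence on left): tree is (+ (+ 6 8) 8)
Prefix: + + 6 8 8


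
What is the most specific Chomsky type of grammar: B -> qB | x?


Right-linear: every RHS is a terminal or a terminal followed by one nonterminal
Classification: Type 3 (Regular)


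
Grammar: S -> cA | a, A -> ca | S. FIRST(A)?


Per alternative of A: FIRST(ca) = {c}; FIRST(S) = {a, c}
FIRST(A) = {a, c}


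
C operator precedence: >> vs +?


'+' is additive (level 9); '>>' is shift (level 8)
Higher level binds tighter
'+' has higher precedence than '>>'
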